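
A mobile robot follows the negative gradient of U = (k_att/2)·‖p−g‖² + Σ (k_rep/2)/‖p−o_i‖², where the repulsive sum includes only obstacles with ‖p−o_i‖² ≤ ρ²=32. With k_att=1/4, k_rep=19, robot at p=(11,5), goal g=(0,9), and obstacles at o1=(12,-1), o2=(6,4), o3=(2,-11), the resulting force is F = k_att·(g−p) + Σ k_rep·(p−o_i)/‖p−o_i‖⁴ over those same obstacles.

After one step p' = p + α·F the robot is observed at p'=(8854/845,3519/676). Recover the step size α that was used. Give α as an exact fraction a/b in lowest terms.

F_att = 1/4·(g−p) = 1/4·(-11,4) = (-2.7500,1.0000)
o1: d²=37 > ρ²=32 → inactive
o2: d²=26 ≤ ρ²=32; F_rep = 19·(5,1)/26² = (0.1405,0.0281)
o3: d²=337 > ρ²=32 → inactive
F = F_att + ΣF_rep = (-2.6095,1.0281)
Δp = p'−p = (-0.5219,0.2056); α = Δx/Fx = (-441/845) / (-441/169) = 1/5
check: Δy/Fy = (139/676) / (695/676) = 1/5 ✓

α = 1/5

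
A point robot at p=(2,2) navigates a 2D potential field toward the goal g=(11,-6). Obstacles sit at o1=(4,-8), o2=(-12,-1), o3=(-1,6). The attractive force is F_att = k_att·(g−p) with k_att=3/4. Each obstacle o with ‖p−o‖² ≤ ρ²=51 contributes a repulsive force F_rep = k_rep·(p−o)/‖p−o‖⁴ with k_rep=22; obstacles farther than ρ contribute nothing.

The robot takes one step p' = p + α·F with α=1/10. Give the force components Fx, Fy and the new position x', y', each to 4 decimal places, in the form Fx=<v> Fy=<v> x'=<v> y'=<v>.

F_att = 3/4·(g−p) = 3/4·(9,-8) = (6.7500,-6.0000)
o1: d²=104 > ρ²=51 → inactive
o2: d²=205 > ρ²=51 → inactive
o3: d²=25 ≤ ρ²=51; F_rep = 22·(3,-4)/25² = (0.1056,-0.1408)
F = F_att + ΣF_rep = (6.8556,-6.1408)
p' = p + 1/10·F = (2.6856,1.3859)

Fx=6.8556 Fy=-6.1408 x'=2.6856 y'=1.3859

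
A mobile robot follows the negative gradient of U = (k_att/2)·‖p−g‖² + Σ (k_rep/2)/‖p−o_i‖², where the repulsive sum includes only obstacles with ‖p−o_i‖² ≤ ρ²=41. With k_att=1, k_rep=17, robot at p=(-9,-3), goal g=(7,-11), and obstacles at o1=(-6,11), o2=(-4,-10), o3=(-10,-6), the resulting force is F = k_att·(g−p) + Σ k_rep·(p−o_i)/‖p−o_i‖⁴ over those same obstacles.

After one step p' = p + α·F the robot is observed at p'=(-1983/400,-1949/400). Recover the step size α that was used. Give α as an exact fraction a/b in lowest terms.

α = 1/4

F_att = 1·(g−p) = 1·(16,-8) = (16.0000,-8.0000)
o1: d²=205 > ρ²=41 → inactive
o2: d²=74 > ρ²=41 → inactive
o3: d²=10 ≤ ρ²=41; F_rep = 17·(1,3)/10² = (0.1700,0.5100)
F = F_att + ΣF_rep = (16.1700,-7.4900)
Δp = p'−p = (4.0425,-1.8725); α = Δx/Fx = (1617/400) / (1617/100) = 1/4
check: Δy/Fy = (-749/400) / (-749/100) = 1/4 ✓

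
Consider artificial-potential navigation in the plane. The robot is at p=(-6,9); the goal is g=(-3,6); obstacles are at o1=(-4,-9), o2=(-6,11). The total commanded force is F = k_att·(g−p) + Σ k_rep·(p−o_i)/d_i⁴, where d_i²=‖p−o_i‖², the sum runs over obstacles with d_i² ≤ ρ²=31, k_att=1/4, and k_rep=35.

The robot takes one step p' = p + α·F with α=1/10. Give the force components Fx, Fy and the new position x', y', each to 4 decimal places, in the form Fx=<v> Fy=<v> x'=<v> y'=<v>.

Fx=0.7500 Fy=-5.1250 x'=-5.9250 y'=8.4875

F_att = 1/4·(g−p) = 1/4·(3,-3) = (0.7500,-0.7500)
o1: d²=328 > ρ²=31 → inactive
o2: d²=4 ≤ ρ²=31; F_rep = 35·(0,-2)/4² = (0.0000,-4.3750)
F = F_att + ΣF_rep = (0.7500,-5.1250)
p' = p + 1/10·F = (-5.9250,8.4875)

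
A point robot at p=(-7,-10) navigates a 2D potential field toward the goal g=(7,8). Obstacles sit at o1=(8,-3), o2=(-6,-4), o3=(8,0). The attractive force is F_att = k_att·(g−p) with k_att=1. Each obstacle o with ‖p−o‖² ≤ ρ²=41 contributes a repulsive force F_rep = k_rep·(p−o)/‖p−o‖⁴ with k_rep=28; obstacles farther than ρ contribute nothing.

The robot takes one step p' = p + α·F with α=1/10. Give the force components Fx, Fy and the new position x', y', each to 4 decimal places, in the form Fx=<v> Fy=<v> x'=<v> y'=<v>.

Fx=13.9795 Fy=17.8773 x'=-5.6020 y'=-8.2123

F_att = 1·(g−p) = 1·(14,18) = (14.0000,18.0000)
o1: d²=274 > ρ²=41 → inactive
o2: d²=37 ≤ ρ²=41; F_rep = 28·(-1,-6)/37² = (-0.0205,-0.1227)
o3: d²=325 > ρ²=41 → inactive
F = F_att + ΣF_rep = (13.9795,17.8773)
p' = p + 1/10·F = (-5.6020,-8.2123)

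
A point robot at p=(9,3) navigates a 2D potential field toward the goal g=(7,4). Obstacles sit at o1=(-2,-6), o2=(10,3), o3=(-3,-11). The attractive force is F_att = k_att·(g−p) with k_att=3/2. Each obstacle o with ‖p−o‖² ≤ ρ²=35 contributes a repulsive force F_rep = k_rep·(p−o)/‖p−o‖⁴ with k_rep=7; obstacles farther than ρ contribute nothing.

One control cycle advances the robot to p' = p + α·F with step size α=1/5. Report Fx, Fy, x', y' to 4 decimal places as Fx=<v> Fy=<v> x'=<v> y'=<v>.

F_att = 3/2·(g−p) = 3/2·(-2,1) = (-3.0000,1.5000)
o1: d²=202 > ρ²=35 → inactive
o2: d²=1 ≤ ρ²=35; F_rep = 7·(-1,0)/1² = (-7.0000,0.0000)
o3: d²=340 > ρ²=35 → inactive
F = F_att + ΣF_rep = (-10.0000,1.5000)
p' = p + 1/5·F = (7.0000,3.3000)

Fx=-10.0000 Fy=1.5000 x'=7.0000 y'=3.3000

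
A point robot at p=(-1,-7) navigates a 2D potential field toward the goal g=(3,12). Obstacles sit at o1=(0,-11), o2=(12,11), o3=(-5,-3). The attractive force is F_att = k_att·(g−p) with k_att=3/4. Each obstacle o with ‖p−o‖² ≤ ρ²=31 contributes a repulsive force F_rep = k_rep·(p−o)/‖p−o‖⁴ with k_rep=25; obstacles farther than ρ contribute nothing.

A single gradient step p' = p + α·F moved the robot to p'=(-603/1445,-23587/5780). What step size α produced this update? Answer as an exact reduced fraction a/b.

α = 1/5

F_att = 3/4·(g−p) = 3/4·(4,19) = (3.0000,14.2500)
o1: d²=17 ≤ ρ²=31; F_rep = 25·(-1,4)/17² = (-0.0865,0.3460)
o2: d²=493 > ρ²=31 → inactive
o3: d²=32 > ρ²=31 → inactive
F = F_att + ΣF_rep = (2.9135,14.5960)
Δp = p'−p = (0.5827,2.9192); α = Δx/Fx = (842/1445) / (842/289) = 1/5
check: Δy/Fy = (16873/5780) / (16873/1156) = 1/5 ✓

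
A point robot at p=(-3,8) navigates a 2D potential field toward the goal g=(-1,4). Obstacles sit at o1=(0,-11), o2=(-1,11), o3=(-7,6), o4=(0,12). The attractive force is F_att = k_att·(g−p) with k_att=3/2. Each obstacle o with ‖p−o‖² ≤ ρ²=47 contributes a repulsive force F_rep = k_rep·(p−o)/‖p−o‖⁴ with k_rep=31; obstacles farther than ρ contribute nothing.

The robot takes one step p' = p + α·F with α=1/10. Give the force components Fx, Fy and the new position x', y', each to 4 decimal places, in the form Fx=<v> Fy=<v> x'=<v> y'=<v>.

F_att = 3/2·(g−p) = 3/2·(2,-4) = (3.0000,-6.0000)
o1: d²=370 > ρ²=47 → inactive
o2: d²=13 ≤ ρ²=47; F_rep = 31·(-2,-3)/13² = (-0.3669,-0.5503)
o3: d²=20 ≤ ρ²=47; F_rep = 31·(4,2)/20² = (0.3100,0.1550)
o4: d²=25 ≤ ρ²=47; F_rep = 31·(-3,-4)/25² = (-0.1488,-0.1984)
F = F_att + ΣF_rep = (2.7943,-6.5937)
p' = p + 1/10·F = (-2.7206,7.3406)

Fx=2.7943 Fy=-6.5937 x'=-2.7206 y'=7.3406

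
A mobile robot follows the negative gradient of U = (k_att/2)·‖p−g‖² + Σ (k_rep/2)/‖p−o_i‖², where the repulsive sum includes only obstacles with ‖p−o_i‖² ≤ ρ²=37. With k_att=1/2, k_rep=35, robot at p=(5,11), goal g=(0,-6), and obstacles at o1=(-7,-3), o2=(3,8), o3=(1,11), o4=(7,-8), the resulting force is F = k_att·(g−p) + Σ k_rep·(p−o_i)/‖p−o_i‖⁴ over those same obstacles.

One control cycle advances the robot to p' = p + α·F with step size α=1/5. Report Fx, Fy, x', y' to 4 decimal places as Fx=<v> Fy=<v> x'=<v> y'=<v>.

F_att = 1/2·(g−p) = 1/2·(-5,-17) = (-2.5000,-8.5000)
o1: d²=340 > ρ²=37 → inactive
o2: d²=13 ≤ ρ²=37; F_rep = 35·(2,3)/13² = (0.4142,0.6213)
o3: d²=16 ≤ ρ²=37; F_rep = 35·(4,0)/16² = (0.5469,0.0000)
o4: d²=365 > ρ²=37 → inactive
F = F_att + ΣF_rep = (-1.5389,-7.8787)
p' = p + 1/5·F = (4.6922,9.4243)

Fx=-1.5389 Fy=-7.8787 x'=4.6922 y'=9.4243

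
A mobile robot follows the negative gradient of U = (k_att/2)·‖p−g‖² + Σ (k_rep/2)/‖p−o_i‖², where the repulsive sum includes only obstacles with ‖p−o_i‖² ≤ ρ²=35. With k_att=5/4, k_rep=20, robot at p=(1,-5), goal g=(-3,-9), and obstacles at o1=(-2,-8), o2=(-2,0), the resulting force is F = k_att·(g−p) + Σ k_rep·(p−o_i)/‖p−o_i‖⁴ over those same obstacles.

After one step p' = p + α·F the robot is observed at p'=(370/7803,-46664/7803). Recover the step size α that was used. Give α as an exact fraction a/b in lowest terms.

F_att = 5/4·(g−p) = 5/4·(-4,-4) = (-5.0000,-5.0000)
o1: d²=18 ≤ ρ²=35; F_rep = 20·(3,3)/18² = (0.1852,0.1852)
o2: d²=34 ≤ ρ²=35; F_rep = 20·(3,-5)/34² = (0.0519,-0.0865)
F = F_att + ΣF_rep = (-4.7629,-4.9013)
Δp = p'−p = (-0.9526,-0.9803); α = Δx/Fx = (-7433/7803) / (-37165/7803) = 1/5
check: Δy/Fy = (-7649/7803) / (-38245/7803) = 1/5 ✓

α = 1/5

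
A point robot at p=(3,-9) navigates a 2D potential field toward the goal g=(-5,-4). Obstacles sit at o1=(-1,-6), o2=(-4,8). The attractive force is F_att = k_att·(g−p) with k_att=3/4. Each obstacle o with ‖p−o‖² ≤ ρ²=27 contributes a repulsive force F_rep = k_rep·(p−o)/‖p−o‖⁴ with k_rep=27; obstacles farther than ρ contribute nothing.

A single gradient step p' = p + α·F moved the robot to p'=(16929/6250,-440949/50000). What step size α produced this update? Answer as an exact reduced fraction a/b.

α = 1/20

F_att = 3/4·(g−p) = 3/4·(-8,5) = (-6.0000,3.7500)
o1: d²=25 ≤ ρ²=27; F_rep = 27·(4,-3)/25² = (0.1728,-0.1296)
o2: d²=338 > ρ²=27 → inactive
F = F_att + ΣF_rep = (-5.8272,3.6204)
Δp = p'−p = (-0.2914,0.1810); α = Δx/Fx = (-1821/6250) / (-3642/625) = 1/20
check: Δy/Fy = (9051/50000) / (9051/2500) = 1/20 ✓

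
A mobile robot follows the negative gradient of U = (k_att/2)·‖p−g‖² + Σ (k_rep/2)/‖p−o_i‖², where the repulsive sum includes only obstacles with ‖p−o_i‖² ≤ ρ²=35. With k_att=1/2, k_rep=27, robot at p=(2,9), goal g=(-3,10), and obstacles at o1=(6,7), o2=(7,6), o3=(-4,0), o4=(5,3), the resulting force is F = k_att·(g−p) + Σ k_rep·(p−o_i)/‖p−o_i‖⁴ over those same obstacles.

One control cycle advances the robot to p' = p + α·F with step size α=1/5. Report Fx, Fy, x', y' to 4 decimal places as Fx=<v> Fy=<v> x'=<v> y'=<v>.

Fx=-2.8868 Fy=0.7051 x'=1.4226 y'=9.1410

F_att = 1/2·(g−p) = 1/2·(-5,1) = (-2.5000,0.5000)
o1: d²=20 ≤ ρ²=35; F_rep = 27·(-4,2)/20² = (-0.2700,0.1350)
o2: d²=34 ≤ ρ²=35; F_rep = 27·(-5,3)/34² = (-0.1168,0.0701)
o3: d²=117 > ρ²=35 → inactive
o4: d²=45 > ρ²=35 → inactive
F = F_att + ΣF_rep = (-2.8868,0.7051)
p' = p + 1/5·F = (1.4226,9.1410)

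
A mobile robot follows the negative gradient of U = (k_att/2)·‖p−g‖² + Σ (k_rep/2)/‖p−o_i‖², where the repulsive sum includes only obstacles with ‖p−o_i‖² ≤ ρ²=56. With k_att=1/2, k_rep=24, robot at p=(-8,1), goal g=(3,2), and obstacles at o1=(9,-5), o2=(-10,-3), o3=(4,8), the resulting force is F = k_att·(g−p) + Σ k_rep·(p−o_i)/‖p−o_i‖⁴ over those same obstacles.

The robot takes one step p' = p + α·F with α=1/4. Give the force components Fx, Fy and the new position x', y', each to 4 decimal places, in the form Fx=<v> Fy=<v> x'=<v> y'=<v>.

F_att = 1/2·(g−p) = 1/2·(11,1) = (5.5000,0.5000)
o1: d²=325 > ρ²=56 → inactive
o2: d²=20 ≤ ρ²=56; F_rep = 24·(2,4)/20² = (0.1200,0.2400)
o3: d²=193 > ρ²=56 → inactive
F = F_att + ΣF_rep = (5.6200,0.7400)
p' = p + 1/4·F = (-6.5950,1.1850)

Fx=5.6200 Fy=0.7400 x'=-6.5950 y'=1.1850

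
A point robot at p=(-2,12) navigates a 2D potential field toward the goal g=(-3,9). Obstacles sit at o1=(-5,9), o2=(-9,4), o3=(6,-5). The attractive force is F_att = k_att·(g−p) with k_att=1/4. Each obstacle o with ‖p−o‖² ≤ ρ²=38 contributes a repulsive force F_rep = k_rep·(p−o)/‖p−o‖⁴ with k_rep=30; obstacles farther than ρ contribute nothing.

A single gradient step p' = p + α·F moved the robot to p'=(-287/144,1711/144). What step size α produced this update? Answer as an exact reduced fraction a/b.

α = 1/4

F_att = 1/4·(g−p) = 1/4·(-1,-3) = (-0.2500,-0.7500)
o1: d²=18 ≤ ρ²=38; F_rep = 30·(3,3)/18² = (0.2778,0.2778)
o2: d²=113 > ρ²=38 → inactive
o3: d²=353 > ρ²=38 → inactive
F = F_att + ΣF_rep = (0.0278,-0.4722)
Δp = p'−p = (0.0069,-0.1181); α = Δx/Fx = (1/144) / (1/36) = 1/4
check: Δy/Fy = (-17/144) / (-17/36) = 1/4 ✓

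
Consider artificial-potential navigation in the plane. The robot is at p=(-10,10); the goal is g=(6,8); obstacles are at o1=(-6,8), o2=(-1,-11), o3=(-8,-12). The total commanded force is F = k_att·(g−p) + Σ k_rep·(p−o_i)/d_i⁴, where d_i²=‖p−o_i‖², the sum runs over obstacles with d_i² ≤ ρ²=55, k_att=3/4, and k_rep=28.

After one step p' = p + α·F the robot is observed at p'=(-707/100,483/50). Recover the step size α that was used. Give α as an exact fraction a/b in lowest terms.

α = 1/4

F_att = 3/4·(g−p) = 3/4·(16,-2) = (12.0000,-1.5000)
o1: d²=20 ≤ ρ²=55; F_rep = 28·(-4,2)/20² = (-0.2800,0.1400)
o2: d²=522 > ρ²=55 → inactive
o3: d²=488 > ρ²=55 → inactive
F = F_att + ΣF_rep = (11.7200,-1.3600)
Δp = p'−p = (2.9300,-0.3400); α = Δx/Fx = (293/100) / (293/25) = 1/4
check: Δy/Fy = (-17/50) / (-34/25) = 1/4 ✓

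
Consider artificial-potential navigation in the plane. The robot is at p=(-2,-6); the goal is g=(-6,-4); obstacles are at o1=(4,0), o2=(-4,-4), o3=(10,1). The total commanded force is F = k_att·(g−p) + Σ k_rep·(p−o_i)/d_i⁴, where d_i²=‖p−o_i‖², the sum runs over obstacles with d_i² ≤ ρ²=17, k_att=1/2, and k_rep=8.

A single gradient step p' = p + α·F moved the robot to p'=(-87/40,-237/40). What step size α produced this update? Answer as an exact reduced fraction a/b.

α = 1/10

F_att = 1/2·(g−p) = 1/2·(-4,2) = (-2.0000,1.0000)
o1: d²=72 > ρ²=17 → inactive
o2: d²=8 ≤ ρ²=17; F_rep = 8·(2,-2)/8² = (0.2500,-0.2500)
o3: d²=193 > ρ²=17 → inactive
F = F_att + ΣF_rep = (-1.7500,0.7500)
Δp = p'−p = (-0.1750,0.0750); α = Δx/Fx = (-7/40) / (-7/4) = 1/10
check: Δy/Fy = (3/40) / (3/4) = 1/10 ✓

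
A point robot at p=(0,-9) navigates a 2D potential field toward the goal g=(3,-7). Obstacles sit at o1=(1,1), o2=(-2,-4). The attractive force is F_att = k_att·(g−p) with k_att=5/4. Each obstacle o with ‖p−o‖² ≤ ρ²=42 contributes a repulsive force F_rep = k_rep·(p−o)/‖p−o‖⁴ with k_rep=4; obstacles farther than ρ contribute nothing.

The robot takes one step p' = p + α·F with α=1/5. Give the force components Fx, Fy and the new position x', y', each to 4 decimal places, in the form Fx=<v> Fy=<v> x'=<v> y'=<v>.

Fx=3.7595 Fy=2.4762 x'=0.7519 y'=-8.5048

F_att = 5/4·(g−p) = 5/4·(3,2) = (3.7500,2.5000)
o1: d²=101 > ρ²=42 → inactive
o2: d²=29 ≤ ρ²=42; F_rep = 4·(2,-5)/29² = (0.0095,-0.0238)
F = F_att + ΣF_rep = (3.7595,2.4762)
p' = p + 1/5·F = (0.7519,-8.5048)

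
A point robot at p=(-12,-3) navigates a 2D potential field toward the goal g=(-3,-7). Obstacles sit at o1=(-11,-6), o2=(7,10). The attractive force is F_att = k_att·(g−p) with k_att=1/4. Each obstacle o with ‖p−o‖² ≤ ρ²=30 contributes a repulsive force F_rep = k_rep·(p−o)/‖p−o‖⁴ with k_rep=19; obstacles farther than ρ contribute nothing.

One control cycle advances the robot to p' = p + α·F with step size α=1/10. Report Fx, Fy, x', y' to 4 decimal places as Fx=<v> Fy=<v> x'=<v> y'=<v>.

F_att = 1/4·(g−p) = 1/4·(9,-4) = (2.2500,-1.0000)
o1: d²=10 ≤ ρ²=30; F_rep = 19·(-1,3)/10² = (-0.1900,0.5700)
o2: d²=530 > ρ²=30 → inactive
F = F_att + ΣF_rep = (2.0600,-0.4300)
p' = p + 1/10·F = (-11.7940,-3.0430)

Fx=2.0600 Fy=-0.4300 x'=-11.7940 y'=-3.0430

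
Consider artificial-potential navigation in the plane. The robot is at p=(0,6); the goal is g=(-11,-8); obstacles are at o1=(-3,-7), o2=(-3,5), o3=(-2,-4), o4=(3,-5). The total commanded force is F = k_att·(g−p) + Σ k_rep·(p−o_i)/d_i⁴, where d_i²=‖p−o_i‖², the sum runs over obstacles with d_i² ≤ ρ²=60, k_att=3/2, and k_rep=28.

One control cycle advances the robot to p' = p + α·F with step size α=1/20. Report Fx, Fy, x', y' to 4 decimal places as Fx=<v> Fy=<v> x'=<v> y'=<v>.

Fx=-15.6600 Fy=-20.7200 x'=-0.7830 y'=4.9640

F_att = 3/2·(g−p) = 3/2·(-11,-14) = (-16.5000,-21.0000)
o1: d²=178 > ρ²=60 → inactive
o2: d²=10 ≤ ρ²=60; F_rep = 28·(3,1)/10² = (0.8400,0.2800)
o3: d²=104 > ρ²=60 → inactive
o4: d²=130 > ρ²=60 → inactive
F = F_att + ΣF_rep = (-15.6600,-20.7200)
p' = p + 1/20·F = (-0.7830,4.9640)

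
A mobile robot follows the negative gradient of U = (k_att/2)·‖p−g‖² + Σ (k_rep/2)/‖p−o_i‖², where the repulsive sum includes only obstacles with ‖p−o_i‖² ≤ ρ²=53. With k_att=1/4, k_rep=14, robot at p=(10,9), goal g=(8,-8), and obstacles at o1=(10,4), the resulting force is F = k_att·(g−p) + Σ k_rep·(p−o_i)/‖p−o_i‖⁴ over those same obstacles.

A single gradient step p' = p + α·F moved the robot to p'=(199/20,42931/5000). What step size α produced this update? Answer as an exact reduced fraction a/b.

F_att = 1/4·(g−p) = 1/4·(-2,-17) = (-0.5000,-4.2500)
o1: d²=25 ≤ ρ²=53; F_rep = 14·(0,5)/25² = (0.0000,0.1120)
F = F_att + ΣF_rep = (-0.5000,-4.1380)
Δp = p'−p = (-0.0500,-0.4138); α = Δx/Fx = (-1/20) / (-1/2) = 1/10
check: Δy/Fy = (-2069/5000) / (-2069/500) = 1/10 ✓

α = 1/10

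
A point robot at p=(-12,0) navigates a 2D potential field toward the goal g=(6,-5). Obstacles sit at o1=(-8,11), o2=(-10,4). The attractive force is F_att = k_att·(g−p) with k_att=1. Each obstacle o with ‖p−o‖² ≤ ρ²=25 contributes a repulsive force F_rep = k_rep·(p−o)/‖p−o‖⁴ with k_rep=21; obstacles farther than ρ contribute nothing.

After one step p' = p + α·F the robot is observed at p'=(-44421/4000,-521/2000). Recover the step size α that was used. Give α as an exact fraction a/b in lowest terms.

F_att = 1·(g−p) = 1·(18,-5) = (18.0000,-5.0000)
o1: d²=137 > ρ²=25 → inactive
o2: d²=20 ≤ ρ²=25; F_rep = 21·(-2,-4)/20² = (-0.1050,-0.2100)
F = F_att + ΣF_rep = (17.8950,-5.2100)
Δp = p'−p = (0.8948,-0.2605); α = Δx/Fx = (3579/4000) / (3579/200) = 1/20
check: Δy/Fy = (-521/2000) / (-521/100) = 1/20 ✓

α = 1/20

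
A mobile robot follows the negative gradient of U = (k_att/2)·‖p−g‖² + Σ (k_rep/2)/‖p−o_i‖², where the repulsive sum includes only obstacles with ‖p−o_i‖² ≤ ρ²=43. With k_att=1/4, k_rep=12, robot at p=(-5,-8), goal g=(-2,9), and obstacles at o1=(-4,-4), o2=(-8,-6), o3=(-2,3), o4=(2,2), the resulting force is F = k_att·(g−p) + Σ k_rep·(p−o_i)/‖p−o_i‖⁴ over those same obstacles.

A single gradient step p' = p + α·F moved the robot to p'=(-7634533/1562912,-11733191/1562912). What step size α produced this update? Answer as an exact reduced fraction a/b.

F_att = 1/4·(g−p) = 1/4·(3,17) = (0.7500,4.2500)
o1: d²=17 ≤ ρ²=43; F_rep = 12·(-1,-4)/17² = (-0.0415,-0.1661)
o2: d²=13 ≤ ρ²=43; F_rep = 12·(3,-2)/13² = (0.2130,-0.1420)
o3: d²=130 > ρ²=43 → inactive
o4: d²=149 > ρ²=43 → inactive
F = F_att + ΣF_rep = (0.9215,3.9419)
Δp = p'−p = (0.1152,0.4927); α = Δx/Fx = (180027/1562912) / (180027/195364) = 1/8
check: Δy/Fy = (770105/1562912) / (770105/195364) = 1/8 ✓

α = 1/8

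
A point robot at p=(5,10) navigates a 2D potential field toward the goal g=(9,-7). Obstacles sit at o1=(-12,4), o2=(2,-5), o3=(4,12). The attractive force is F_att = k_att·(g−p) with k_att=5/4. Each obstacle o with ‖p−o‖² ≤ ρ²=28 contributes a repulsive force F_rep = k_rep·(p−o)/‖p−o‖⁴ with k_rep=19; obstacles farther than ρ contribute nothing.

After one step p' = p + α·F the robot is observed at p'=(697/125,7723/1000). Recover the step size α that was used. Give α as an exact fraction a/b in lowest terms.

F_att = 5/4·(g−p) = 5/4·(4,-17) = (5.0000,-21.2500)
o1: d²=325 > ρ²=28 → inactive
o2: d²=234 > ρ²=28 → inactive
o3: d²=5 ≤ ρ²=28; F_rep = 19·(1,-2)/5² = (0.7600,-1.5200)
F = F_att + ΣF_rep = (5.7600,-22.7700)
Δp = p'−p = (0.5760,-2.2770); α = Δx/Fx = (72/125) / (144/25) = 1/10
check: Δy/Fy = (-2277/1000) / (-2277/100) = 1/10 ✓

α = 1/10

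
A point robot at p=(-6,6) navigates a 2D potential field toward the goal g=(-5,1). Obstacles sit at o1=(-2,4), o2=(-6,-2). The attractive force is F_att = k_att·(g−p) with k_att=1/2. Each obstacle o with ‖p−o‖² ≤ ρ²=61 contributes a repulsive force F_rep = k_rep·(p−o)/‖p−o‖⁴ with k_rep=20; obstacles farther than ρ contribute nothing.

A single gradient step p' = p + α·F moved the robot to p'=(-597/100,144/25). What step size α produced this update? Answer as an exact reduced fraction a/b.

F_att = 1/2·(g−p) = 1/2·(1,-5) = (0.5000,-2.5000)
o1: d²=20 ≤ ρ²=61; F_rep = 20·(-4,2)/20² = (-0.2000,0.1000)
o2: d²=64 > ρ²=61 → inactive
F = F_att + ΣF_rep = (0.3000,-2.4000)
Δp = p'−p = (0.0300,-0.2400); α = Δx/Fx = (3/100) / (3/10) = 1/10
check: Δy/Fy = (-6/25) / (-12/5) = 1/10 ✓

α = 1/10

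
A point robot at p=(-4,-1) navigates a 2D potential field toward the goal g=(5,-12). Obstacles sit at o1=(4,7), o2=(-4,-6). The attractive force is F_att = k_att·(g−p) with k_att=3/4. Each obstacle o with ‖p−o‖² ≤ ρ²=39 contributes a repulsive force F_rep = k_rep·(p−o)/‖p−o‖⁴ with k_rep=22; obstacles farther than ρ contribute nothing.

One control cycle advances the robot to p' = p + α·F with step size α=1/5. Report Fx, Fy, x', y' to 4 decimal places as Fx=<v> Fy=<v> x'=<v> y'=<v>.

F_att = 3/4·(g−p) = 3/4·(9,-11) = (6.7500,-8.2500)
o1: d²=128 > ρ²=39 → inactive
o2: d²=25 ≤ ρ²=39; F_rep = 22·(0,5)/25² = (0.0000,0.1760)
F = F_att + ΣF_rep = (6.7500,-8.0740)
p' = p + 1/5·F = (-2.6500,-2.6148)

Fx=6.7500 Fy=-8.0740 x'=-2.6500 y'=-2.6148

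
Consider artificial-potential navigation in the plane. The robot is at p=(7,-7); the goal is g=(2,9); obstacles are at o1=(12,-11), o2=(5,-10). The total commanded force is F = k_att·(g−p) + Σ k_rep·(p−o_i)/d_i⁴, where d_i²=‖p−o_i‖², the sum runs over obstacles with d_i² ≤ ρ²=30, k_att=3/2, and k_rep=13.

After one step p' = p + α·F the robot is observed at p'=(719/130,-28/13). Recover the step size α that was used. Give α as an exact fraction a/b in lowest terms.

α = 1/5

F_att = 3/2·(g−p) = 3/2·(-5,16) = (-7.5000,24.0000)
o1: d²=41 > ρ²=30 → inactive
o2: d²=13 ≤ ρ²=30; F_rep = 13·(2,3)/13² = (0.1538,0.2308)
F = F_att + ΣF_rep = (-7.3462,24.2308)
Δp = p'−p = (-1.4692,4.8462); α = Δx/Fx = (-191/130) / (-191/26) = 1/5
check: Δy/Fy = (63/13) / (315/13) = 1/5 ✓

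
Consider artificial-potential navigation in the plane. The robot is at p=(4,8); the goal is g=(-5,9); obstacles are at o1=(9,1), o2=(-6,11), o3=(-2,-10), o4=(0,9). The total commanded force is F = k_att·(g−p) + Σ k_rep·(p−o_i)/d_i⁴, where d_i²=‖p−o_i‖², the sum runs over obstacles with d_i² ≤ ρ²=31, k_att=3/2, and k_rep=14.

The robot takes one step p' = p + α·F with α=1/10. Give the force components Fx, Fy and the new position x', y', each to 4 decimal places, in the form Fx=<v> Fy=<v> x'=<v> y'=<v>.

Fx=-13.3062 Fy=1.4516 x'=2.6694 y'=8.1452

F_att = 3/2·(g−p) = 3/2·(-9,1) = (-13.5000,1.5000)
o1: d²=74 > ρ²=31 → inactive
o2: d²=109 > ρ²=31 → inactive
o3: d²=360 > ρ²=31 → inactive
o4: d²=17 ≤ ρ²=31; F_rep = 14·(4,-1)/17² = (0.1938,-0.0484)
F = F_att + ΣF_rep = (-13.3062,1.4516)
p' = p + 1/10·F = (2.6694,8.1452)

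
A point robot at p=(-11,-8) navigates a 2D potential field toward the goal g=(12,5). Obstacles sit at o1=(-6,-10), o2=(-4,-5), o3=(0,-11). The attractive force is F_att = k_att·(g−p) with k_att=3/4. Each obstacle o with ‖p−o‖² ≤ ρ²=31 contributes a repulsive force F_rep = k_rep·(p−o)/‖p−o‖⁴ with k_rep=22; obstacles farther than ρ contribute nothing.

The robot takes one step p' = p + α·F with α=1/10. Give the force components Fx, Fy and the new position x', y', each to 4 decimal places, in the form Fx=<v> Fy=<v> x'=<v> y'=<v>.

F_att = 3/4·(g−p) = 3/4·(23,13) = (17.2500,9.7500)
o1: d²=29 ≤ ρ²=31; F_rep = 22·(-5,2)/29² = (-0.1308,0.0523)
o2: d²=58 > ρ²=31 → inactive
o3: d²=130 > ρ²=31 → inactive
F = F_att + ΣF_rep = (17.1192,9.8023)
p' = p + 1/10·F = (-9.2881,-7.0198)

Fx=17.1192 Fy=9.8023 x'=-9.2881 y'=-7.0198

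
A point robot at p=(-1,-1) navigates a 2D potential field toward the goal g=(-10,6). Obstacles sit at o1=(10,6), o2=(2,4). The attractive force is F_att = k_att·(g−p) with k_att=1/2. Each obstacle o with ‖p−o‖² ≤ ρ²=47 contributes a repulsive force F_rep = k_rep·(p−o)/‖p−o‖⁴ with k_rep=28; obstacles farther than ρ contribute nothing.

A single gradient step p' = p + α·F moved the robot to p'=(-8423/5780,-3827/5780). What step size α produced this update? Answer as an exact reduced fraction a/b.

F_att = 1/2·(g−p) = 1/2·(-9,7) = (-4.5000,3.5000)
o1: d²=170 > ρ²=47 → inactive
o2: d²=34 ≤ ρ²=47; F_rep = 28·(-3,-5)/34² = (-0.0727,-0.1211)
F = F_att + ΣF_rep = (-4.5727,3.3789)
Δp = p'−p = (-0.4573,0.3379); α = Δx/Fx = (-2643/5780) / (-2643/578) = 1/10
check: Δy/Fy = (1953/5780) / (1953/578) = 1/10 ✓

α = 1/10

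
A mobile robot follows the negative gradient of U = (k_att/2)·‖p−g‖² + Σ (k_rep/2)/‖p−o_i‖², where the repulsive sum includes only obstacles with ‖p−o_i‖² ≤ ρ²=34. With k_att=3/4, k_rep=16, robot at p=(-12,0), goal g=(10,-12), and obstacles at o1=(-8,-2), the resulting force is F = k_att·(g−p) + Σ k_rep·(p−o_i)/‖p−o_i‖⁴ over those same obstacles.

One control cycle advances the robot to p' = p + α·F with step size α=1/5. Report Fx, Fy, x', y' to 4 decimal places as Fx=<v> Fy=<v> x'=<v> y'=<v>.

Fx=16.3400 Fy=-8.9200 x'=-8.7320 y'=-1.7840

F_att = 3/4·(g−p) = 3/4·(22,-12) = (16.5000,-9.0000)
o1: d²=20 ≤ ρ²=34; F_rep = 16·(-4,2)/20² = (-0.1600,0.0800)
F = F_att + ΣF_rep = (16.3400,-8.9200)
p' = p + 1/5·F = (-8.7320,-1.7840)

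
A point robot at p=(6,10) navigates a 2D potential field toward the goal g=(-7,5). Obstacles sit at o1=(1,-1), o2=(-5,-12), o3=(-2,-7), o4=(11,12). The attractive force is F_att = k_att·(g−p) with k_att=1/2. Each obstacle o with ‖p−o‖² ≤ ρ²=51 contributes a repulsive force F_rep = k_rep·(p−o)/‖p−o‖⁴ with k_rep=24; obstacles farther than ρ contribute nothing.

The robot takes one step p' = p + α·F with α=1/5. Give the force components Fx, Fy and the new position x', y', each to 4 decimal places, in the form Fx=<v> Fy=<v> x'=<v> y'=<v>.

Fx=-6.6427 Fy=-2.5571 x'=4.6715 y'=9.4886

F_att = 1/2·(g−p) = 1/2·(-13,-5) = (-6.5000,-2.5000)
o1: d²=146 > ρ²=51 → inactive
o2: d²=605 > ρ²=51 → inactive
o3: d²=353 > ρ²=51 → inactive
o4: d²=29 ≤ ρ²=51; F_rep = 24·(-5,-2)/29² = (-0.1427,-0.0571)
F = F_att + ΣF_rep = (-6.6427,-2.5571)
p' = p + 1/5·F = (4.6715,9.4886)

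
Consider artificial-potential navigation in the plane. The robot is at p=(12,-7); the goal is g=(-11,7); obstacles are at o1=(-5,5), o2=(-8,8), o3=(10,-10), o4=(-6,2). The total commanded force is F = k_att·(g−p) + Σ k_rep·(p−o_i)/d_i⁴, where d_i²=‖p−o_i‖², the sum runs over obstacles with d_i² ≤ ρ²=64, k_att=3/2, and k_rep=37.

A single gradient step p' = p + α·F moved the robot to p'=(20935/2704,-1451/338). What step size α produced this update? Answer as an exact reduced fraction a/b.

F_att = 3/2·(g−p) = 3/2·(-23,14) = (-34.5000,21.0000)
o1: d²=433 > ρ²=64 → inactive
o2: d²=625 > ρ²=64 → inactive
o3: d²=13 ≤ ρ²=64; F_rep = 37·(2,3)/13² = (0.4379,0.6568)
o4: d²=405 > ρ²=64 → inactive
F = F_att + ΣF_rep = (-34.0621,21.6568)
Δp = p'−p = (-4.2578,2.7071); α = Δx/Fx = (-11513/2704) / (-11513/338) = 1/8
check: Δy/Fy = (915/338) / (3660/169) = 1/8 ✓

α = 1/8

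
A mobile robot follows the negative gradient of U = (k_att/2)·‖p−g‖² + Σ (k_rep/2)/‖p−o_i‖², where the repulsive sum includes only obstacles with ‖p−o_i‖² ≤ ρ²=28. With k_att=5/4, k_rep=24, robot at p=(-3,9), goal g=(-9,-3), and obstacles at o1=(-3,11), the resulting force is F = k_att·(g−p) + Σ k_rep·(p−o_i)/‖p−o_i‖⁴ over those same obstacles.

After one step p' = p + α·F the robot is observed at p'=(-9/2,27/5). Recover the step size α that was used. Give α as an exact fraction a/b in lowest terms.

F_att = 5/4·(g−p) = 5/4·(-6,-12) = (-7.5000,-15.0000)
o1: d²=4 ≤ ρ²=28; F_rep = 24·(0,-2)/4² = (0.0000,-3.0000)
F = F_att + ΣF_rep = (-7.5000,-18.0000)
Δp = p'−p = (-1.5000,-3.6000); α = Δx/Fx = (-3/2) / (-15/2) = 1/5
check: Δy/Fy = (-18/5) / (-18) = 1/5 ✓

α = 1/5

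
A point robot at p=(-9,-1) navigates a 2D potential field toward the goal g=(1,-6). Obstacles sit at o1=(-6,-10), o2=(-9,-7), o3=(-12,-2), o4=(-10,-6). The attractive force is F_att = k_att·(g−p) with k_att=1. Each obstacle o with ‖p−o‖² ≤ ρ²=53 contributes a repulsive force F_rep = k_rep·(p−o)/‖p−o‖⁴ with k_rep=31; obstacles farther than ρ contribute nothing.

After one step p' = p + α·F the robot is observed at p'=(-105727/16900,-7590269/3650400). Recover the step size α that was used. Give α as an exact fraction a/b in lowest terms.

F_att = 1·(g−p) = 1·(10,-5) = (10.0000,-5.0000)
o1: d²=90 > ρ²=53 → inactive
o2: d²=36 ≤ ρ²=53; F_rep = 31·(0,6)/36² = (0.0000,0.1435)
o3: d²=10 ≤ ρ²=53; F_rep = 31·(3,1)/10² = (0.9300,0.3100)
o4: d²=26 ≤ ρ²=53; F_rep = 31·(1,5)/26² = (0.0459,0.2293)
F = F_att + ΣF_rep = (10.9759,-4.3172)
Δp = p'−p = (2.7440,-1.0793); α = Δx/Fx = (46373/16900) / (46373/4225) = 1/4
check: Δy/Fy = (-3939869/3650400) / (-3939869/912600) = 1/4 ✓

α = 1/4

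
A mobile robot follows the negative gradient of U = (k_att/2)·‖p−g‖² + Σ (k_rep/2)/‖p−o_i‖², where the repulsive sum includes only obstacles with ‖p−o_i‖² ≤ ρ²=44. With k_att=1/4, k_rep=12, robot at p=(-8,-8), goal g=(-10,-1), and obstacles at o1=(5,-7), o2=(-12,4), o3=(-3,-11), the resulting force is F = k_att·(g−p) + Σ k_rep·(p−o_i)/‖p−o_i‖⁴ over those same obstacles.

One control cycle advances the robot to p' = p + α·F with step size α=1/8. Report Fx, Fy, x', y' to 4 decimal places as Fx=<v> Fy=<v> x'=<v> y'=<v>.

F_att = 1/4·(g−p) = 1/4·(-2,7) = (-0.5000,1.7500)
o1: d²=170 > ρ²=44 → inactive
o2: d²=160 > ρ²=44 → inactive
o3: d²=34 ≤ ρ²=44; F_rep = 12·(-5,3)/34² = (-0.0519,0.0311)
F = F_att + ΣF_rep = (-0.5519,1.7811)
p' = p + 1/8·F = (-8.0690,-7.7774)

Fx=-0.5519 Fy=1.7811 x'=-8.0690 y'=-7.7774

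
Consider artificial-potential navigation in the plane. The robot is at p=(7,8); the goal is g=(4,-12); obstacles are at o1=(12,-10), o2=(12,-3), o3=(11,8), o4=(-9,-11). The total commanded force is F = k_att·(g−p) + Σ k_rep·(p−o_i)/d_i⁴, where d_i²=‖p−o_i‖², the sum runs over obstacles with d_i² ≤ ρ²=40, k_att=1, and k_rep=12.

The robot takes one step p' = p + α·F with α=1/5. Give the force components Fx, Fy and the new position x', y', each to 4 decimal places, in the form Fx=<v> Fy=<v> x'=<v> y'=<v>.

Fx=-3.1875 Fy=-20.0000 x'=6.3625 y'=4.0000

F_att = 1·(g−p) = 1·(-3,-20) = (-3.0000,-20.0000)
o1: d²=349 > ρ²=40 → inactive
o2: d²=146 > ρ²=40 → inactive
o3: d²=16 ≤ ρ²=40; F_rep = 12·(-4,0)/16² = (-0.1875,0.0000)
o4: d²=617 > ρ²=40 → inactive
F = F_att + ΣF_rep = (-3.1875,-20.0000)
p' = p + 1/5·F = (6.3625,4.0000)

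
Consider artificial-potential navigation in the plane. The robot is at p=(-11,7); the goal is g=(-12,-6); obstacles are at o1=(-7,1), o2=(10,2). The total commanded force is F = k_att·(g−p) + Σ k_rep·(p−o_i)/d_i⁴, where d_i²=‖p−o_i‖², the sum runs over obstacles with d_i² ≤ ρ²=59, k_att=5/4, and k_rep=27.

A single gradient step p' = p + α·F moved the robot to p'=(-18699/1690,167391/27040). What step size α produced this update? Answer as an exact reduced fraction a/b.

α = 1/20

F_att = 5/4·(g−p) = 5/4·(-1,-13) = (-1.2500,-16.2500)
o1: d²=52 ≤ ρ²=59; F_rep = 27·(-4,6)/52² = (-0.0399,0.0599)
o2: d²=466 > ρ²=59 → inactive
F = F_att + ΣF_rep = (-1.2899,-16.1901)
Δp = p'−p = (-0.0645,-0.8095); α = Δx/Fx = (-109/1690) / (-218/169) = 1/20
check: Δy/Fy = (-21889/27040) / (-21889/1352) = 1/20 ✓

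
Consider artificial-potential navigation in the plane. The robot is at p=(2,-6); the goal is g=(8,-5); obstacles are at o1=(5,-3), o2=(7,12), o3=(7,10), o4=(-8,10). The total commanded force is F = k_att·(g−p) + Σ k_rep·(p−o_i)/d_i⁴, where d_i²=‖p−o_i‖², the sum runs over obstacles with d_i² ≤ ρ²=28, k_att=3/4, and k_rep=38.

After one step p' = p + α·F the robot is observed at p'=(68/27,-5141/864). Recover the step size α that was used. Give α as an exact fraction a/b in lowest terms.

F_att = 3/4·(g−p) = 3/4·(6,1) = (4.5000,0.7500)
o1: d²=18 ≤ ρ²=28; F_rep = 38·(-3,-3)/18² = (-0.3519,-0.3519)
o2: d²=349 > ρ²=28 → inactive
o3: d²=281 > ρ²=28 → inactive
o4: d²=356 > ρ²=28 → inactive
F = F_att + ΣF_rep = (4.1481,0.3981)
Δp = p'−p = (0.5185,0.0498); α = Δx/Fx = (14/27) / (112/27) = 1/8
check: Δy/Fy = (43/864) / (43/108) = 1/8 ✓

α = 1/8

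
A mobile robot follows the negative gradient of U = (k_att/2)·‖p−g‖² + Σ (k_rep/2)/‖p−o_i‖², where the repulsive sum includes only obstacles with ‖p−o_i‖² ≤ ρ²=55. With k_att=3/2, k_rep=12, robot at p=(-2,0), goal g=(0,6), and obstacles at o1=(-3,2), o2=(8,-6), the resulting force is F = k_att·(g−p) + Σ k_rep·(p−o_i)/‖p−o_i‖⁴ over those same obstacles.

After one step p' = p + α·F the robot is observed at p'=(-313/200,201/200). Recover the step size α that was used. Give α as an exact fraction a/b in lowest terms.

α = 1/8

F_att = 3/2·(g−p) = 3/2·(2,6) = (3.0000,9.0000)
o1: d²=5 ≤ ρ²=55; F_rep = 12·(1,-2)/5² = (0.4800,-0.9600)
o2: d²=136 > ρ²=55 → inactive
F = F_att + ΣF_rep = (3.4800,8.0400)
Δp = p'−p = (0.4350,1.0050); α = Δx/Fx = (87/200) / (87/25) = 1/8
check: Δy/Fy = (201/200) / (201/25) = 1/8 ✓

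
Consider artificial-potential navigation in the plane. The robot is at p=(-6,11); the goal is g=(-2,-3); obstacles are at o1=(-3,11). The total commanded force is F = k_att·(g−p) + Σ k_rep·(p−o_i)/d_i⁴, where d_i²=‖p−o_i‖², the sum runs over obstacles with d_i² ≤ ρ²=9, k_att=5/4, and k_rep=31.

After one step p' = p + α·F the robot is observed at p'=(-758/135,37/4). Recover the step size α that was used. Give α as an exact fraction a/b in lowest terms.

F_att = 5/4·(g−p) = 5/4·(4,-14) = (5.0000,-17.5000)
o1: d²=9 ≤ ρ²=9; F_rep = 31·(-3,0)/9² = (-1.1481,0.0000)
F = F_att + ΣF_rep = (3.8519,-17.5000)
Δp = p'−p = (0.3852,-1.7500); α = Δx/Fx = (52/135) / (104/27) = 1/10
check: Δy/Fy = (-7/4) / (-35/2) = 1/10 ✓

α = 1/10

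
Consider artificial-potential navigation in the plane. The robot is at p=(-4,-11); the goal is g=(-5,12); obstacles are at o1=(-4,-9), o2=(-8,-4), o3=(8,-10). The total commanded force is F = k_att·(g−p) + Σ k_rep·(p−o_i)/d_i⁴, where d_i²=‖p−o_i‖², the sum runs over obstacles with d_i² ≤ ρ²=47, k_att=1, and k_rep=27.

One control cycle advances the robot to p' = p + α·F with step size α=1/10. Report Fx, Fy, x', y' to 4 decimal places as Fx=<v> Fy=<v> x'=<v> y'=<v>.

Fx=-1.0000 Fy=19.6250 x'=-4.1000 y'=-9.0375

F_att = 1·(g−p) = 1·(-1,23) = (-1.0000,23.0000)
o1: d²=4 ≤ ρ²=47; F_rep = 27·(0,-2)/4² = (0.0000,-3.3750)
o2: d²=65 > ρ²=47 → inactive
o3: d²=145 > ρ²=47 → inactive
F = F_att + ΣF_rep = (-1.0000,19.6250)
p' = p + 1/10·F = (-4.1000,-9.0375)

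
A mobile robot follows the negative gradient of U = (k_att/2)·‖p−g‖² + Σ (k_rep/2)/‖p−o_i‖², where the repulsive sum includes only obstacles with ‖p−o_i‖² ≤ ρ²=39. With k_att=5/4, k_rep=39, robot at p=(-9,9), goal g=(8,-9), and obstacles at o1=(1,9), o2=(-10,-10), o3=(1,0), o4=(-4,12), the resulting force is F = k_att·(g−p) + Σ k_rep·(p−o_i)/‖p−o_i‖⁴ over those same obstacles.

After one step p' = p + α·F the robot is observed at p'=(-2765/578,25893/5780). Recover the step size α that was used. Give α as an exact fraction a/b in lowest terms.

α = 1/5

F_att = 5/4·(g−p) = 5/4·(17,-18) = (21.2500,-22.5000)
o1: d²=100 > ρ²=39 → inactive
o2: d²=362 > ρ²=39 → inactive
o3: d²=181 > ρ²=39 → inactive
o4: d²=34 ≤ ρ²=39; F_rep = 39·(-5,-3)/34² = (-0.1687,-0.1012)
F = F_att + ΣF_rep = (21.0813,-22.6012)
Δp = p'−p = (4.2163,-4.5202); α = Δx/Fx = (2437/578) / (12185/578) = 1/5
check: Δy/Fy = (-26127/5780) / (-26127/1156) = 1/5 ✓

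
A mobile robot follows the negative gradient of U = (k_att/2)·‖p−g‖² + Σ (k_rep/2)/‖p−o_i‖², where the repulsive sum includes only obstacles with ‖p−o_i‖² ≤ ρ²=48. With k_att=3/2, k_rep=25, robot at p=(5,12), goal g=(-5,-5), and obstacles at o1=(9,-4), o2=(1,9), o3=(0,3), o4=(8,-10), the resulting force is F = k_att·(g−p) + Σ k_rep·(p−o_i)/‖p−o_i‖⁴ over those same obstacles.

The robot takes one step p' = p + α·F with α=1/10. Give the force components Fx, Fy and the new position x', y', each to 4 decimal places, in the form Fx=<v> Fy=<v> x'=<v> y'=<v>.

Fx=-14.8400 Fy=-25.3800 x'=3.5160 y'=9.4620

F_att = 3/2·(g−p) = 3/2·(-10,-17) = (-15.0000,-25.5000)
o1: d²=272 > ρ²=48 → inactive
o2: d²=25 ≤ ρ²=48; F_rep = 25·(4,3)/25² = (0.1600,0.1200)
o3: d²=106 > ρ²=48 → inactive
o4: d²=493 > ρ²=48 → inactive
F = F_att + ΣF_rep = (-14.8400,-25.3800)
p' = p + 1/10·F = (3.5160,9.4620)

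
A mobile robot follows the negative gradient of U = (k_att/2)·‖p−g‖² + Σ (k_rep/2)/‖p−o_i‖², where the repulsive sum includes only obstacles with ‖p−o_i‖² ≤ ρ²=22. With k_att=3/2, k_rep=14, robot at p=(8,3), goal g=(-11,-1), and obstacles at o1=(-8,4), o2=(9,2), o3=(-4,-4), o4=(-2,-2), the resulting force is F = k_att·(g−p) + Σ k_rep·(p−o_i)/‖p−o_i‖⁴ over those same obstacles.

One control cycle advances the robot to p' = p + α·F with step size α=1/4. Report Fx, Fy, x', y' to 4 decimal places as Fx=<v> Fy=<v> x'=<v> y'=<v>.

Fx=-32.0000 Fy=-2.5000 x'=0.0000 y'=2.3750

F_att = 3/2·(g−p) = 3/2·(-19,-4) = (-28.5000,-6.0000)
o1: d²=257 > ρ²=22 → inactive
o2: d²=2 ≤ ρ²=22; F_rep = 14·(-1,1)/2² = (-3.5000,3.5000)
o3: d²=193 > ρ²=22 → inactive
o4: d²=125 > ρ²=22 → inactive
F = F_att + ΣF_rep = (-32.0000,-2.5000)
p' = p + 1/4·F = (0.0000,2.3750)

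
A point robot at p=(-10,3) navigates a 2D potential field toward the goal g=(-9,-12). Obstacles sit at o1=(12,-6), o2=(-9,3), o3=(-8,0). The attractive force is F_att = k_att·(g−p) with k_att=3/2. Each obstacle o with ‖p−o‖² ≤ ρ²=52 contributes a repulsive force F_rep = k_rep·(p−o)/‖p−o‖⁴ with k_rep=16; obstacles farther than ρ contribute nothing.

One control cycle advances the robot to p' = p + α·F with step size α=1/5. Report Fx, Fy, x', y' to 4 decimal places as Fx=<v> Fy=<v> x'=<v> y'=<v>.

Fx=-14.6893 Fy=-22.2160 x'=-12.9379 y'=-1.4432

F_att = 3/2·(g−p) = 3/2·(1,-15) = (1.5000,-22.5000)
o1: d²=565 > ρ²=52 → inactive
o2: d²=1 ≤ ρ²=52; F_rep = 16·(-1,0)/1² = (-16.0000,0.0000)
o3: d²=13 ≤ ρ²=52; F_rep = 16·(-2,3)/13² = (-0.1893,0.2840)
F = F_att + ΣF_rep = (-14.6893,-22.2160)
p' = p + 1/5·F = (-12.9379,-1.4432)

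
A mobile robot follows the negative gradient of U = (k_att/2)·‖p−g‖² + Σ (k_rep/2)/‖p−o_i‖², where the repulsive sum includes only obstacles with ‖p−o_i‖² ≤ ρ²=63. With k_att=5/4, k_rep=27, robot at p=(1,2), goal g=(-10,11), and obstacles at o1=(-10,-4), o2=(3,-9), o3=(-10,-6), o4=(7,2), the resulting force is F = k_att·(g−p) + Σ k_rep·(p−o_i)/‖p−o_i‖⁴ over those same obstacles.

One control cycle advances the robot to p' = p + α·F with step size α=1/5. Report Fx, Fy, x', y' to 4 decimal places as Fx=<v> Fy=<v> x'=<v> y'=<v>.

F_att = 5/4·(g−p) = 5/4·(-11,9) = (-13.7500,11.2500)
o1: d²=157 > ρ²=63 → inactive
o2: d²=125 > ρ²=63 → inactive
o3: d²=185 > ρ²=63 → inactive
o4: d²=36 ≤ ρ²=63; F_rep = 27·(-6,0)/36² = (-0.1250,0.0000)
F = F_att + ΣF_rep = (-13.8750,11.2500)
p' = p + 1/5·F = (-1.7750,4.2500)

Fx=-13.8750 Fy=11.2500 x'=-1.7750 y'=4.2500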